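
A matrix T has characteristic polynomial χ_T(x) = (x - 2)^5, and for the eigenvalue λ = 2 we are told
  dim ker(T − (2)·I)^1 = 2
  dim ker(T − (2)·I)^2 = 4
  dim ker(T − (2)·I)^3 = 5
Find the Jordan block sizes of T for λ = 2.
Block sizes for λ = 2: [3, 2]

From the dimensions of kernels of powers, the number of Jordan blocks of size at least j is d_j − d_{j−1} where d_j = dim ker(N^j) (with d_0 = 0). Computing the differences gives [2, 2, 1].
The number of blocks of size exactly k is (#blocks of size ≥ k) − (#blocks of size ≥ k + 1), so the partition is: 1 block(s) of size 2, 1 block(s) of size 3.
In nonincreasing order the block sizes are [3, 2].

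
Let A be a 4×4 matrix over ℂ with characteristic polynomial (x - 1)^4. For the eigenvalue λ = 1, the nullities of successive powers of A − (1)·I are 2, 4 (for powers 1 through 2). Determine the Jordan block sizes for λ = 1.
Block sizes for λ = 1: [2, 2]

From the dimensions of kernels of powers, the number of Jordan blocks of size at least j is d_j − d_{j−1} where d_j = dim ker(N^j) (with d_0 = 0). Computing the differences gives [2, 2].
The number of blocks of size exactly k is (#blocks of size ≥ k) − (#blocks of size ≥ k + 1), so the partition is: 2 block(s) of size 2.
In nonincreasing order the block sizes are [2, 2].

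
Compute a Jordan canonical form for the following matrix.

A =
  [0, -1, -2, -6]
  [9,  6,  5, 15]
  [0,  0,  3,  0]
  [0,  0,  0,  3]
J_3(3) ⊕ J_1(3)

The characteristic polynomial is
  det(x·I − A) = x^4 - 12*x^3 + 54*x^2 - 108*x + 81 = (x - 3)^4

Eigenvalues and multiplicities (the geometric multiplicity of λ is n − rank(A − λI), which equals the number of Jordan blocks for λ):
  λ = 3: algebraic multiplicity = 4, geometric multiplicity = 2

Determining the block sizes for each eigenvalue:
  λ = 3: with am = 4 and gm = 2, the partition is not yet determined (e.g. several partitions of 4 into 2 parts exist). Let N = A − (3)·I. Computing rank(N^1) = 2, rank(N^2) = 1, rank(N^3) = 0; the number of blocks of size ≥ j is rank(N^{j−1}) − rank(N^j), giving [2, 1, 1]. So we have 1 block(s) of size 3, 1 block(s) of size 1 → block sizes [3, 1]

Assembling the blocks gives a Jordan form
J =
  [3, 1, 0, 0]
  [0, 3, 1, 0]
  [0, 0, 3, 0]
  [0, 0, 0, 3]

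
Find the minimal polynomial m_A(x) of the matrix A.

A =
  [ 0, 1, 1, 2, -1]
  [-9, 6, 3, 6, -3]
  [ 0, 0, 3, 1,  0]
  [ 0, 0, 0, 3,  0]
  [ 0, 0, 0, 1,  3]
x^2 - 6*x + 9

The characteristic polynomial is χ_A(x) = (x - 3)^5, so the eigenvalues are known. The minimal polynomial is
  m_A(x) = Π_λ (x − λ)^{k_λ}
where k_λ is the size of the *largest* Jordan block for λ (equivalently, the smallest k with (A − λI)^k v = 0 for every generalised eigenvector v of λ).

  λ = 3: largest Jordan block has size 2, contributing (x − 3)^2

So m_A(x) = (x - 3)^2 = x^2 - 6*x + 9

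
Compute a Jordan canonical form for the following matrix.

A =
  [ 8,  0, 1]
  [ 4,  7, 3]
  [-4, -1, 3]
J_3(6)

The characteristic polynomial is
  det(x·I − A) = x^3 - 18*x^2 + 108*x - 216 = (x - 6)^3

Eigenvalues and multiplicities (the geometric multiplicity of λ is n − rank(A − λI), which equals the number of Jordan blocks for λ):
  λ = 6: algebraic multiplicity = 3, geometric multiplicity = 1

Determining the block sizes for each eigenvalue:
  λ = 6: one block (gm = 1), so the single block has size am = 3 → block sizes [3]

Assembling the blocks gives a Jordan form
J =
  [6, 1, 0]
  [0, 6, 1]
  [0, 0, 6]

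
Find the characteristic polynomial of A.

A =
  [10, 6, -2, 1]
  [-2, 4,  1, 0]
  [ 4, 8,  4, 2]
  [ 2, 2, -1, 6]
x^4 - 24*x^3 + 216*x^2 - 864*x + 1296

Expanding det(x·I − A) (e.g. by cofactor expansion or by noting that A is similar to its Jordan form J, which has the same characteristic polynomial as A) gives
  χ_A(x) = x^4 - 24*x^3 + 216*x^2 - 864*x + 1296
which factors as (x - 6)^4. The eigenvalues (with algebraic multiplicities) are λ = 6 with multiplicity 4.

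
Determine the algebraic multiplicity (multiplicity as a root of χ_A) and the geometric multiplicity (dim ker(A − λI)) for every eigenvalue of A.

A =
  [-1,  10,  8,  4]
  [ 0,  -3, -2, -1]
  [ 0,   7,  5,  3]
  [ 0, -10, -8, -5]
λ = -1: alg = 4, geom = 2

Step 1 — factor the characteristic polynomial to read off the algebraic multiplicities:
  χ_A(x) = (x + 1)^4

Step 2 — compute geometric multiplicities via the rank-nullity identity g(λ) = n − rank(A − λI):
  rank(A − (-1)·I) = 2, so dim ker(A − (-1)·I) = n − 2 = 2

Summary:
  λ = -1: algebraic multiplicity = 4, geometric multiplicity = 2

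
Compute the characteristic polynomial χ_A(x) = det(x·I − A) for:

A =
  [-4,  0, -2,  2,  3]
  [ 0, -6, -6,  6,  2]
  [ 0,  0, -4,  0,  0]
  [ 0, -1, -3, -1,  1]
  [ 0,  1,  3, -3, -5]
x^5 + 20*x^4 + 160*x^3 + 640*x^2 + 1280*x + 1024

Expanding det(x·I − A) (e.g. by cofactor expansion or by noting that A is similar to its Jordan form J, which has the same characteristic polynomial as A) gives
  χ_A(x) = x^5 + 20*x^4 + 160*x^3 + 640*x^2 + 1280*x + 1024
which factors as (x + 4)^5. The eigenvalues (with algebraic multiplicities) are λ = -4 with multiplicity 5.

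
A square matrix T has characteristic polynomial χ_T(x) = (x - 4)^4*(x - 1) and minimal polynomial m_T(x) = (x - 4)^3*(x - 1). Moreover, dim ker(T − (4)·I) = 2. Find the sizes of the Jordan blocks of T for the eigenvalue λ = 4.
Block sizes for λ = 4: [3, 1]

Step 1 — from the characteristic polynomial, algebraic multiplicity of λ = 4 is 4. From dim ker(T − (4)·I) = 2, there are exactly 2 Jordan blocks for λ = 4.
Step 2 — from the minimal polynomial, the factor (x − 4)^3 tells us the largest block for λ = 4 has size 3.
Step 3 — with total size 4, 2 blocks, and largest block 3, the block sizes (in nonincreasing order) are [3, 1].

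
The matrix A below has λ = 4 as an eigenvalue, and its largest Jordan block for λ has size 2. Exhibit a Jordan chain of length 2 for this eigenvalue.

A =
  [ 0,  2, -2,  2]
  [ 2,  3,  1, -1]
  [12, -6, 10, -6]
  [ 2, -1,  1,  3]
A Jordan chain for λ = 4 of length 2:
v_1 = (-4, 2, 12, 2)ᵀ
v_2 = (1, 0, 0, 0)ᵀ

Let N = A − (4)·I. We want v_2 with N^2 v_2 = 0 but N^1 v_2 ≠ 0; then v_{j-1} := N · v_j for j = 2, …, 2.

Pick v_2 = (1, 0, 0, 0)ᵀ.
Then v_1 = N · v_2 = (-4, 2, 12, 2)ᵀ.

Sanity check: (A − (4)·I) v_1 = (0, 0, 0, 0)ᵀ = 0. ✓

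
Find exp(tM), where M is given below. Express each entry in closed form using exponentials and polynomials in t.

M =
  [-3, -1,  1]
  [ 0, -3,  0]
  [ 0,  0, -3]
e^{tM} =
  [exp(-3*t), -t*exp(-3*t), t*exp(-3*t)]
  [0, exp(-3*t), 0]
  [0, 0, exp(-3*t)]

Strategy: write M = P · J · P⁻¹ where J is a Jordan canonical form, so e^{tM} = P · e^{tJ} · P⁻¹, and e^{tJ} can be computed block-by-block.

M has Jordan form
J =
  [-3,  1,  0]
  [ 0, -3,  0]
  [ 0,  0, -3]
(up to reordering of blocks).

Per-block formulas:
  For a 1×1 block at λ = -3: exp(t · [-3]) = [e^(-3t)].
  For a 2×2 Jordan block J_2(-3): exp(t · J_2(-3)) = e^(-3t)·(I + t·N), where N is the 2×2 nilpotent shift.

After assembling e^{tJ} and conjugating by P, we get:

e^{tM} =
  [exp(-3*t), -t*exp(-3*t), t*exp(-3*t)]
  [0, exp(-3*t), 0]
  [0, 0, exp(-3*t)]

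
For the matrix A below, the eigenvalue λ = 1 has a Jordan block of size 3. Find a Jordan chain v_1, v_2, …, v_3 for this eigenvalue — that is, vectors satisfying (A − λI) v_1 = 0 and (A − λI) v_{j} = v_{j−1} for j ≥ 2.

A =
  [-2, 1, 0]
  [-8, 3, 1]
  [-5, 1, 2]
A Jordan chain for λ = 1 of length 3:
v_1 = (1, 3, 2)ᵀ
v_2 = (-3, -8, -5)ᵀ
v_3 = (1, 0, 0)ᵀ

Let N = A − (1)·I. We want v_3 with N^3 v_3 = 0 but N^2 v_3 ≠ 0; then v_{j-1} := N · v_j for j = 3, …, 2.

Pick v_3 = (1, 0, 0)ᵀ.
Then v_2 = N · v_3 = (-3, -8, -5)ᵀ.
Then v_1 = N · v_2 = (1, 3, 2)ᵀ.

Sanity check: (A − (1)·I) v_1 = (0, 0, 0)ᵀ = 0. ✓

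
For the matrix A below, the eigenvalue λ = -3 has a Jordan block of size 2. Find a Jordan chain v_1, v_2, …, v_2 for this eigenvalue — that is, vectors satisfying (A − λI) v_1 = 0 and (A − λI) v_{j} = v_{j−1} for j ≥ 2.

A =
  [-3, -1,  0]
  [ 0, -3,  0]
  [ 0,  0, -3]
A Jordan chain for λ = -3 of length 2:
v_1 = (-1, 0, 0)ᵀ
v_2 = (0, 1, 0)ᵀ

Let N = A − (-3)·I. We want v_2 with N^2 v_2 = 0 but N^1 v_2 ≠ 0; then v_{j-1} := N · v_j for j = 2, …, 2.

Pick v_2 = (0, 1, 0)ᵀ.
Then v_1 = N · v_2 = (-1, 0, 0)ᵀ.

Sanity check: (A − (-3)·I) v_1 = (0, 0, 0)ᵀ = 0. ✓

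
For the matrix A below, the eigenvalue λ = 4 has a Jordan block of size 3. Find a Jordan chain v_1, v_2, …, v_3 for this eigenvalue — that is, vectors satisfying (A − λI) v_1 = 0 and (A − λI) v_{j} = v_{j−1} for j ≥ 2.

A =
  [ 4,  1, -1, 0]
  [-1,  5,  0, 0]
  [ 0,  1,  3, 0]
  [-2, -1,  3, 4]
A Jordan chain for λ = 4 of length 3:
v_1 = (-1, -1, -1, 1)ᵀ
v_2 = (0, -1, 0, -2)ᵀ
v_3 = (1, 0, 0, 0)ᵀ

Let N = A − (4)·I. We want v_3 with N^3 v_3 = 0 but N^2 v_3 ≠ 0; then v_{j-1} := N · v_j for j = 3, …, 2.

Pick v_3 = (1, 0, 0, 0)ᵀ.
Then v_2 = N · v_3 = (0, -1, 0, -2)ᵀ.
Then v_1 = N · v_2 = (-1, -1, -1, 1)ᵀ.

Sanity check: (A − (4)·I) v_1 = (0, 0, 0, 0)ᵀ = 0. ✓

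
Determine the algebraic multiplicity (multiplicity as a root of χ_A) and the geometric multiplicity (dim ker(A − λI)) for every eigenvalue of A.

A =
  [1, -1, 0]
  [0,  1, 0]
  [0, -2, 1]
λ = 1: alg = 3, geom = 2

Step 1 — factor the characteristic polynomial to read off the algebraic multiplicities:
  χ_A(x) = (x - 1)^3

Step 2 — compute geometric multiplicities via the rank-nullity identity g(λ) = n − rank(A − λI):
  rank(A − (1)·I) = 1, so dim ker(A − (1)·I) = n − 1 = 2

Summary:
  λ = 1: algebraic multiplicity = 3, geometric multiplicity = 2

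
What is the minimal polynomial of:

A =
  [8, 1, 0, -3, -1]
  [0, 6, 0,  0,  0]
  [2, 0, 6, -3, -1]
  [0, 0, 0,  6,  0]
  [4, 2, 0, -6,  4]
x^2 - 12*x + 36

The characteristic polynomial is χ_A(x) = (x - 6)^5, so the eigenvalues are known. The minimal polynomial is
  m_A(x) = Π_λ (x − λ)^{k_λ}
where k_λ is the size of the *largest* Jordan block for λ (equivalently, the smallest k with (A − λI)^k v = 0 for every generalised eigenvector v of λ).

  λ = 6: largest Jordan block has size 2, contributing (x − 6)^2

So m_A(x) = (x - 6)^2 = x^2 - 12*x + 36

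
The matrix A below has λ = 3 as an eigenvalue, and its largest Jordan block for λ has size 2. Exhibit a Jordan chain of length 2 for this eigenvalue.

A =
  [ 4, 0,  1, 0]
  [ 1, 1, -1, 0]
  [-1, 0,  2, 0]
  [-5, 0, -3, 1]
A Jordan chain for λ = 3 of length 2:
v_1 = (-1, -1, 1, 1)ᵀ
v_2 = (1, 2, -2, 0)ᵀ

Let N = A − (3)·I. We want v_2 with N^2 v_2 = 0 but N^1 v_2 ≠ 0; then v_{j-1} := N · v_j for j = 2, …, 2.

Pick v_2 = (1, 2, -2, 0)ᵀ.
Then v_1 = N · v_2 = (-1, -1, 1, 1)ᵀ.

Sanity check: (A − (3)·I) v_1 = (0, 0, 0, 0)ᵀ = 0. ✓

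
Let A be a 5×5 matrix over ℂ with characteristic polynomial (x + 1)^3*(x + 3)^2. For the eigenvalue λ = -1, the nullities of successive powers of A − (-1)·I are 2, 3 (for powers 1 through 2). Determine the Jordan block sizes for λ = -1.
Block sizes for λ = -1: [2, 1]

From the dimensions of kernels of powers, the number of Jordan blocks of size at least j is d_j − d_{j−1} where d_j = dim ker(N^j) (with d_0 = 0). Computing the differences gives [2, 1].
The number of blocks of size exactly k is (#blocks of size ≥ k) − (#blocks of size ≥ k + 1), so the partition is: 1 block(s) of size 1, 1 block(s) of size 2.
In nonincreasing order the block sizes are [2, 1].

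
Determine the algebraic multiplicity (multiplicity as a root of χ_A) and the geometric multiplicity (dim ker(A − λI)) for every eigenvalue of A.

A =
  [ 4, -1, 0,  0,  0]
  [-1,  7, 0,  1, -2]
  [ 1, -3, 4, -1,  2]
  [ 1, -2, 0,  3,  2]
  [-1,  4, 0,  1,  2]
λ = 4: alg = 5, geom = 3

Step 1 — factor the characteristic polynomial to read off the algebraic multiplicities:
  χ_A(x) = (x - 4)^5

Step 2 — compute geometric multiplicities via the rank-nullity identity g(λ) = n − rank(A − λI):
  rank(A − (4)·I) = 2, so dim ker(A − (4)·I) = n − 2 = 3

Summary:
  λ = 4: algebraic multiplicity = 5, geometric multiplicity = 3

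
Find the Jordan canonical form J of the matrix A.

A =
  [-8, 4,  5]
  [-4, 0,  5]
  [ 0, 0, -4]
J_2(-4) ⊕ J_1(-4)

The characteristic polynomial is
  det(x·I − A) = x^3 + 12*x^2 + 48*x + 64 = (x + 4)^3

Eigenvalues and multiplicities (the geometric multiplicity of λ is n − rank(A − λI), which equals the number of Jordan blocks for λ):
  λ = -4: algebraic multiplicity = 3, geometric multiplicity = 2

Determining the block sizes for each eigenvalue:
  λ = -4: 2 blocks summing to 3 forces exactly one block of size 2 and the rest size 1 → block sizes [2, 1]

Assembling the blocks gives a Jordan form
J =
  [-4,  1,  0]
  [ 0, -4,  0]
  [ 0,  0, -4]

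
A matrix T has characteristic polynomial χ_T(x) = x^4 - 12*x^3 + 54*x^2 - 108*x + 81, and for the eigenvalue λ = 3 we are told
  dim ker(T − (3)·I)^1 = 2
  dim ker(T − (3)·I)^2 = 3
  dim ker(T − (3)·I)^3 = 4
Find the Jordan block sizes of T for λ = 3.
Block sizes for λ = 3: [3, 1]

From the dimensions of kernels of powers, the number of Jordan blocks of size at least j is d_j − d_{j−1} where d_j = dim ker(N^j) (with d_0 = 0). Computing the differences gives [2, 1, 1].
The number of blocks of size exactly k is (#blocks of size ≥ k) − (#blocks of size ≥ k + 1), so the partition is: 1 block(s) of size 1, 1 block(s) of size 3.
In nonincreasing order the block sizes are [3, 1].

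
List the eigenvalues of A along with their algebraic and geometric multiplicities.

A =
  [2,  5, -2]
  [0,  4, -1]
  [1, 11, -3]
λ = 1: alg = 3, geom = 1

Step 1 — factor the characteristic polynomial to read off the algebraic multiplicities:
  χ_A(x) = (x - 1)^3

Step 2 — compute geometric multiplicities via the rank-nullity identity g(λ) = n − rank(A − λI):
  rank(A − (1)·I) = 2, so dim ker(A − (1)·I) = n − 2 = 1

Summary:
  λ = 1: algebraic multiplicity = 3, geometric multiplicity = 1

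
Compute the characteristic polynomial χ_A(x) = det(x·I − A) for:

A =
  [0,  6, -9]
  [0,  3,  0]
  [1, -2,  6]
x^3 - 9*x^2 + 27*x - 27

Expanding det(x·I − A) (e.g. by cofactor expansion or by noting that A is similar to its Jordan form J, which has the same characteristic polynomial as A) gives
  χ_A(x) = x^3 - 9*x^2 + 27*x - 27
which factors as (x - 3)^3. The eigenvalues (with algebraic multiplicities) are λ = 3 with multiplicity 3.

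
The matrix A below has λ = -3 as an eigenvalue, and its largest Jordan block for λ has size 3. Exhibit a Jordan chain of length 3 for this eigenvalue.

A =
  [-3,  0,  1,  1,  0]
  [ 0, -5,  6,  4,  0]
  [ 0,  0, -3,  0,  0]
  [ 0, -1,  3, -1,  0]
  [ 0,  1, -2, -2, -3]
A Jordan chain for λ = -3 of length 3:
v_1 = (-1, 0, 0, 0, 0)ᵀ
v_2 = (0, -2, 0, -1, 1)ᵀ
v_3 = (0, 1, 0, 0, 0)ᵀ

Let N = A − (-3)·I. We want v_3 with N^3 v_3 = 0 but N^2 v_3 ≠ 0; then v_{j-1} := N · v_j for j = 3, …, 2.

Pick v_3 = (0, 1, 0, 0, 0)ᵀ.
Then v_2 = N · v_3 = (0, -2, 0, -1, 1)ᵀ.
Then v_1 = N · v_2 = (-1, 0, 0, 0, 0)ᵀ.

Sanity check: (A − (-3)·I) v_1 = (0, 0, 0, 0, 0)ᵀ = 0. ✓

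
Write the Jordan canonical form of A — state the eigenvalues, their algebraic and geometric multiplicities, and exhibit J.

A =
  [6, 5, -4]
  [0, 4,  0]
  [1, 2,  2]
J_3(4)

The characteristic polynomial is
  det(x·I − A) = x^3 - 12*x^2 + 48*x - 64 = (x - 4)^3

Eigenvalues and multiplicities (the geometric multiplicity of λ is n − rank(A − λI), which equals the number of Jordan blocks for λ):
  λ = 4: algebraic multiplicity = 3, geometric multiplicity = 1

Determining the block sizes for each eigenvalue:
  λ = 4: one block (gm = 1), so the single block has size am = 3 → block sizes [3]

Assembling the blocks gives a Jordan form
J =
  [4, 1, 0]
  [0, 4, 1]
  [0, 0, 4]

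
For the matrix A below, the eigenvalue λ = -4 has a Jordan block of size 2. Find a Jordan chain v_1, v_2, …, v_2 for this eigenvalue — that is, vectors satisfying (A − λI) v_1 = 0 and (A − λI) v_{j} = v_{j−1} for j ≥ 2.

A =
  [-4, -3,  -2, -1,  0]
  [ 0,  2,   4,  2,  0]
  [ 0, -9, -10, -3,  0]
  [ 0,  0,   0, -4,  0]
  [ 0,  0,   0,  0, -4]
A Jordan chain for λ = -4 of length 2:
v_1 = (-3, 6, -9, 0, 0)ᵀ
v_2 = (0, 1, 0, 0, 0)ᵀ

Let N = A − (-4)·I. We want v_2 with N^2 v_2 = 0 but N^1 v_2 ≠ 0; then v_{j-1} := N · v_j for j = 2, …, 2.

Pick v_2 = (0, 1, 0, 0, 0)ᵀ.
Then v_1 = N · v_2 = (-3, 6, -9, 0, 0)ᵀ.

Sanity check: (A − (-4)·I) v_1 = (0, 0, 0, 0, 0)ᵀ = 0. ✓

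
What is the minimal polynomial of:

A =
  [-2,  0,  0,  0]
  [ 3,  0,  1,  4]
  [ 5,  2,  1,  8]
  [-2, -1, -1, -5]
x^2 + 3*x + 2

The characteristic polynomial is χ_A(x) = (x + 1)^2*(x + 2)^2, so the eigenvalues are known. The minimal polynomial is
  m_A(x) = Π_λ (x − λ)^{k_λ}
where k_λ is the size of the *largest* Jordan block for λ (equivalently, the smallest k with (A − λI)^k v = 0 for every generalised eigenvector v of λ).

  λ = -2: largest Jordan block has size 1, contributing (x + 2)
  λ = -1: largest Jordan block has size 1, contributing (x + 1)

So m_A(x) = (x + 1)*(x + 2) = x^2 + 3*x + 2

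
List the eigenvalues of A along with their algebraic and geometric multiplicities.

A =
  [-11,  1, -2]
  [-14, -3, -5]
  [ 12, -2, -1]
λ = -5: alg = 3, geom = 1

Step 1 — factor the characteristic polynomial to read off the algebraic multiplicities:
  χ_A(x) = (x + 5)^3

Step 2 — compute geometric multiplicities via the rank-nullity identity g(λ) = n − rank(A − λI):
  rank(A − (-5)·I) = 2, so dim ker(A − (-5)·I) = n − 2 = 1

Summary:
  λ = -5: algebraic multiplicity = 3, geometric multiplicity = 1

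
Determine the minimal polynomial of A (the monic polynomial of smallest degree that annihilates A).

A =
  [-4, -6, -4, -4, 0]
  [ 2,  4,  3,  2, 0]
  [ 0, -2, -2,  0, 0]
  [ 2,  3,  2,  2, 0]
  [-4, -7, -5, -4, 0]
x^3

The characteristic polynomial is χ_A(x) = x^5, so the eigenvalues are known. The minimal polynomial is
  m_A(x) = Π_λ (x − λ)^{k_λ}
where k_λ is the size of the *largest* Jordan block for λ (equivalently, the smallest k with (A − λI)^k v = 0 for every generalised eigenvector v of λ).

  λ = 0: largest Jordan block has size 3, contributing (x − 0)^3

So m_A(x) = x^3 = x^3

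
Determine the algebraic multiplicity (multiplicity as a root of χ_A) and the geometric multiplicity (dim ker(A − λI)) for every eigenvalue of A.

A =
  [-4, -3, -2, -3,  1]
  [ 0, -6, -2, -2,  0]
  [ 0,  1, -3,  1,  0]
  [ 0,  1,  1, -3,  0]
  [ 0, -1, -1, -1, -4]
λ = -4: alg = 5, geom = 3

Step 1 — factor the characteristic polynomial to read off the algebraic multiplicities:
  χ_A(x) = (x + 4)^5

Step 2 — compute geometric multiplicities via the rank-nullity identity g(λ) = n − rank(A − λI):
  rank(A − (-4)·I) = 2, so dim ker(A − (-4)·I) = n − 2 = 3

Summary:
  λ = -4: algebraic multiplicity = 5, geometric multiplicity = 3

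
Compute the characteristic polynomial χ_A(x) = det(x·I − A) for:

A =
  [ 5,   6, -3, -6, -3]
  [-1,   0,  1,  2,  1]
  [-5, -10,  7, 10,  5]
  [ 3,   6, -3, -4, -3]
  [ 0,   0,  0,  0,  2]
x^5 - 10*x^4 + 40*x^3 - 80*x^2 + 80*x - 32

Expanding det(x·I − A) (e.g. by cofactor expansion or by noting that A is similar to its Jordan form J, which has the same characteristic polynomial as A) gives
  χ_A(x) = x^5 - 10*x^4 + 40*x^3 - 80*x^2 + 80*x - 32
which factors as (x - 2)^5. The eigenvalues (with algebraic multiplicities) are λ = 2 with multiplicity 5.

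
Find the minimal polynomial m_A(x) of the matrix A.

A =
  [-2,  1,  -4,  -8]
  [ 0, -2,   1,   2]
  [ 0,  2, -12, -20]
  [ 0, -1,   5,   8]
x^3 + 6*x^2 + 12*x + 8

The characteristic polynomial is χ_A(x) = (x + 2)^4, so the eigenvalues are known. The minimal polynomial is
  m_A(x) = Π_λ (x − λ)^{k_λ}
where k_λ is the size of the *largest* Jordan block for λ (equivalently, the smallest k with (A − λI)^k v = 0 for every generalised eigenvector v of λ).

  λ = -2: largest Jordan block has size 3, contributing (x + 2)^3

So m_A(x) = (x + 2)^3 = x^3 + 6*x^2 + 12*x + 8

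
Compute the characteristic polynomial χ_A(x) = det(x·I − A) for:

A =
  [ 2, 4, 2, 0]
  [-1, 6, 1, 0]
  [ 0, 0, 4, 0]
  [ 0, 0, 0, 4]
x^4 - 16*x^3 + 96*x^2 - 256*x + 256

Expanding det(x·I − A) (e.g. by cofactor expansion or by noting that A is similar to its Jordan form J, which has the same characteristic polynomial as A) gives
  χ_A(x) = x^4 - 16*x^3 + 96*x^2 - 256*x + 256
which factors as (x - 4)^4. The eigenvalues (with algebraic multiplicities) are λ = 4 with multiplicity 4.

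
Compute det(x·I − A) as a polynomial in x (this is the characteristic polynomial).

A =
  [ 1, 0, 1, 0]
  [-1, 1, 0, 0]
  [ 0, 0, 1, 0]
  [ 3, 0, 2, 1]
x^4 - 4*x^3 + 6*x^2 - 4*x + 1

Expanding det(x·I − A) (e.g. by cofactor expansion or by noting that A is similar to its Jordan form J, which has the same characteristic polynomial as A) gives
  χ_A(x) = x^4 - 4*x^3 + 6*x^2 - 4*x + 1
which factors as (x - 1)^4. The eigenvalues (with algebraic multiplicities) are λ = 1 with multiplicity 4.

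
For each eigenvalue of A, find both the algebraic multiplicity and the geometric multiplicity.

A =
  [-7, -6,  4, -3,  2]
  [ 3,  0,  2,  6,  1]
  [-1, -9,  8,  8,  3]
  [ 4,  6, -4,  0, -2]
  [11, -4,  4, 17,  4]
λ = -3: alg = 1, geom = 1; λ = 2: alg = 4, geom = 2

Step 1 — factor the characteristic polynomial to read off the algebraic multiplicities:
  χ_A(x) = (x - 2)^4*(x + 3)

Step 2 — compute geometric multiplicities via the rank-nullity identity g(λ) = n − rank(A − λI):
  rank(A − (-3)·I) = 4, so dim ker(A − (-3)·I) = n − 4 = 1
  rank(A − (2)·I) = 3, so dim ker(A − (2)·I) = n − 3 = 2

Summary:
  λ = -3: algebraic multiplicity = 1, geometric multiplicity = 1
  λ = 2: algebraic multiplicity = 4, geometric multiplicity = 2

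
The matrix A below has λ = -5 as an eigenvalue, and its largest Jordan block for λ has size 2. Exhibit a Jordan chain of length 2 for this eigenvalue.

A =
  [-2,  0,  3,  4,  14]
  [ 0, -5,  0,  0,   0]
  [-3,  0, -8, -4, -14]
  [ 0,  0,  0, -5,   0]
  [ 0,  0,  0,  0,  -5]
A Jordan chain for λ = -5 of length 2:
v_1 = (3, 0, -3, 0, 0)ᵀ
v_2 = (1, 0, 0, 0, 0)ᵀ

Let N = A − (-5)·I. We want v_2 with N^2 v_2 = 0 but N^1 v_2 ≠ 0; then v_{j-1} := N · v_j for j = 2, …, 2.

Pick v_2 = (1, 0, 0, 0, 0)ᵀ.
Then v_1 = N · v_2 = (3, 0, -3, 0, 0)ᵀ.

Sanity check: (A − (-5)·I) v_1 = (0, 0, 0, 0, 0)ᵀ = 0. ✓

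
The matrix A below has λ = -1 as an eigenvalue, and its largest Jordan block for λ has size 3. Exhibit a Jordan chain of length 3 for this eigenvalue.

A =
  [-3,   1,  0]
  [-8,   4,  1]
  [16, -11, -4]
A Jordan chain for λ = -1 of length 3:
v_1 = (-4, -8, 8)ᵀ
v_2 = (-2, -8, 16)ᵀ
v_3 = (1, 0, 0)ᵀ

Let N = A − (-1)·I. We want v_3 with N^3 v_3 = 0 but N^2 v_3 ≠ 0; then v_{j-1} := N · v_j for j = 3, …, 2.

Pick v_3 = (1, 0, 0)ᵀ.
Then v_2 = N · v_3 = (-2, -8, 16)ᵀ.
Then v_1 = N · v_2 = (-4, -8, 8)ᵀ.

Sanity check: (A − (-1)·I) v_1 = (0, 0, 0)ᵀ = 0. ✓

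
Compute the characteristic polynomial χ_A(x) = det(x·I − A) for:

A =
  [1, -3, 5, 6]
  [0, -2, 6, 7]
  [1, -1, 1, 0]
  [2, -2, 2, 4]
x^4 - 4*x^3 + 16*x - 16

Expanding det(x·I − A) (e.g. by cofactor expansion or by noting that A is similar to its Jordan form J, which has the same characteristic polynomial as A) gives
  χ_A(x) = x^4 - 4*x^3 + 16*x - 16
which factors as (x - 2)^3*(x + 2). The eigenvalues (with algebraic multiplicities) are λ = -2 with multiplicity 1, λ = 2 with multiplicity 3.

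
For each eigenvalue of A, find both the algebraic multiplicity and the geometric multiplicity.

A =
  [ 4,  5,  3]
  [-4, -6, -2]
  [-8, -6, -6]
λ = -4: alg = 1, geom = 1; λ = -2: alg = 2, geom = 1

Step 1 — factor the characteristic polynomial to read off the algebraic multiplicities:
  χ_A(x) = (x + 2)^2*(x + 4)

Step 2 — compute geometric multiplicities via the rank-nullity identity g(λ) = n − rank(A − λI):
  rank(A − (-4)·I) = 2, so dim ker(A − (-4)·I) = n − 2 = 1
  rank(A − (-2)·I) = 2, so dim ker(A − (-2)·I) = n − 2 = 1

Summary:
  λ = -4: algebraic multiplicity = 1, geometric multiplicity = 1
  λ = -2: algebraic multiplicity = 2, geometric multiplicity = 1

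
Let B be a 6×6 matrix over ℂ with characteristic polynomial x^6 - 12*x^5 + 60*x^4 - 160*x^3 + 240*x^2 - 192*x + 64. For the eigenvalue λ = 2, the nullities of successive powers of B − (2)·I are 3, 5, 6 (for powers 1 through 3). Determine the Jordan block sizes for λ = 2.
Block sizes for λ = 2: [3, 2, 1]

From the dimensions of kernels of powers, the number of Jordan blocks of size at least j is d_j − d_{j−1} where d_j = dim ker(N^j) (with d_0 = 0). Computing the differences gives [3, 2, 1].
The number of blocks of size exactly k is (#blocks of size ≥ k) − (#blocks of size ≥ k + 1), so the partition is: 1 block(s) of size 1, 1 block(s) of size 2, 1 block(s) of size 3.
In nonincreasing order the block sizes are [3, 2, 1].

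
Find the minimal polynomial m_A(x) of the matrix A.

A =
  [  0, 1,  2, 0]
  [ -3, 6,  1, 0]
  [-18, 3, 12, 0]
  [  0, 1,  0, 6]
x^3 - 18*x^2 + 108*x - 216

The characteristic polynomial is χ_A(x) = (x - 6)^4, so the eigenvalues are known. The minimal polynomial is
  m_A(x) = Π_λ (x − λ)^{k_λ}
where k_λ is the size of the *largest* Jordan block for λ (equivalently, the smallest k with (A − λI)^k v = 0 for every generalised eigenvector v of λ).

  λ = 6: largest Jordan block has size 3, contributing (x − 6)^3

So m_A(x) = (x - 6)^3 = x^3 - 18*x^2 + 108*x - 216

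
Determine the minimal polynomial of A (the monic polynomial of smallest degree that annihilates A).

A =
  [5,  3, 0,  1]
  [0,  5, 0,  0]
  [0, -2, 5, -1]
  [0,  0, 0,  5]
x^2 - 10*x + 25

The characteristic polynomial is χ_A(x) = (x - 5)^4, so the eigenvalues are known. The minimal polynomial is
  m_A(x) = Π_λ (x − λ)^{k_λ}
where k_λ is the size of the *largest* Jordan block for λ (equivalently, the smallest k with (A − λI)^k v = 0 for every generalised eigenvector v of λ).

  λ = 5: largest Jordan block has size 2, contributing (x − 5)^2

So m_A(x) = (x - 5)^2 = x^2 - 10*x + 25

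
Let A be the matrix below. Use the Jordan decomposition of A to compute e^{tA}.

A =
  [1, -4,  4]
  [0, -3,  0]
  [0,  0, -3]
e^{tA} =
  [exp(t), -exp(t) + exp(-3*t), exp(t) - exp(-3*t)]
  [0, exp(-3*t), 0]
  [0, 0, exp(-3*t)]

Strategy: write A = P · J · P⁻¹ where J is a Jordan canonical form, so e^{tA} = P · e^{tJ} · P⁻¹, and e^{tJ} can be computed block-by-block.

A has Jordan form
J =
  [-3,  0, 0]
  [ 0, -3, 0]
  [ 0,  0, 1]
(up to reordering of blocks).

Per-block formulas:
  For a 1×1 block at λ = -3: exp(t · [-3]) = [e^(-3t)].
  For a 1×1 block at λ = 1: exp(t · [1]) = [e^(1t)].

After assembling e^{tJ} and conjugating by P, we get:

e^{tA} =
  [exp(t), -exp(t) + exp(-3*t), exp(t) - exp(-3*t)]
  [0, exp(-3*t), 0]
  [0, 0, exp(-3*t)]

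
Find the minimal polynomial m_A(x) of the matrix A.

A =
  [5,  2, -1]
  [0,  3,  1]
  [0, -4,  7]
x^2 - 10*x + 25

The characteristic polynomial is χ_A(x) = (x - 5)^3, so the eigenvalues are known. The minimal polynomial is
  m_A(x) = Π_λ (x − λ)^{k_λ}
where k_λ is the size of the *largest* Jordan block for λ (equivalently, the smallest k with (A − λI)^k v = 0 for every generalised eigenvector v of λ).

  λ = 5: largest Jordan block has size 2, contributing (x − 5)^2

So m_A(x) = (x - 5)^2 = x^2 - 10*x + 25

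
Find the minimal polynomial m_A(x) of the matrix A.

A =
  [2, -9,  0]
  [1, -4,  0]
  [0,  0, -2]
x^3 + 4*x^2 + 5*x + 2

The characteristic polynomial is χ_A(x) = (x + 1)^2*(x + 2), so the eigenvalues are known. The minimal polynomial is
  m_A(x) = Π_λ (x − λ)^{k_λ}
where k_λ is the size of the *largest* Jordan block for λ (equivalently, the smallest k with (A − λI)^k v = 0 for every generalised eigenvector v of λ).

  λ = -2: largest Jordan block has size 1, contributing (x + 2)
  λ = -1: largest Jordan block has size 2, contributing (x + 1)^2

So m_A(x) = (x + 1)^2*(x + 2) = x^3 + 4*x^2 + 5*x + 2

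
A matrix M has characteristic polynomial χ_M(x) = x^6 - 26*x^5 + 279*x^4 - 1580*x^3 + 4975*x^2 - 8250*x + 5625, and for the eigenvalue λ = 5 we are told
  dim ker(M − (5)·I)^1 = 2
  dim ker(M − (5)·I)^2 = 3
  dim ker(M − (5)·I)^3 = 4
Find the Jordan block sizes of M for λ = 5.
Block sizes for λ = 5: [3, 1]

From the dimensions of kernels of powers, the number of Jordan blocks of size at least j is d_j − d_{j−1} where d_j = dim ker(N^j) (with d_0 = 0). Computing the differences gives [2, 1, 1].
The number of blocks of size exactly k is (#blocks of size ≥ k) − (#blocks of size ≥ k + 1), so the partition is: 1 block(s) of size 1, 1 block(s) of size 3.
In nonincreasing order the block sizes are [3, 1].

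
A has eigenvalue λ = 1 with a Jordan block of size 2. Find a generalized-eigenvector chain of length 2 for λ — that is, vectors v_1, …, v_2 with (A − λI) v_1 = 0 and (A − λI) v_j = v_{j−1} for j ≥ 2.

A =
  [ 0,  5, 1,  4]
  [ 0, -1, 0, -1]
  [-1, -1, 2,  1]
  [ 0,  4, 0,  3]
A Jordan chain for λ = 1 of length 2:
v_1 = (-1, 0, -1, 0)ᵀ
v_2 = (1, 0, 0, 0)ᵀ

Let N = A − (1)·I. We want v_2 with N^2 v_2 = 0 but N^1 v_2 ≠ 0; then v_{j-1} := N · v_j for j = 2, …, 2.

Pick v_2 = (1, 0, 0, 0)ᵀ.
Then v_1 = N · v_2 = (-1, 0, -1, 0)ᵀ.

Sanity check: (A − (1)·I) v_1 = (0, 0, 0, 0)ᵀ = 0. ✓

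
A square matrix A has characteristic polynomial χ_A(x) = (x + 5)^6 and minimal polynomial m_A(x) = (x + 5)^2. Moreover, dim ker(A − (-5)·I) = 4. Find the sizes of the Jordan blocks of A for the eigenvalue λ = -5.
Block sizes for λ = -5: [2, 2, 1, 1]

Step 1 — from the characteristic polynomial, algebraic multiplicity of λ = -5 is 6. From dim ker(A − (-5)·I) = 4, there are exactly 4 Jordan blocks for λ = -5.
Step 2 — from the minimal polynomial, the factor (x + 5)^2 tells us the largest block for λ = -5 has size 2.
Step 3 — with total size 6, 4 blocks, and largest block 2, the block sizes (in nonincreasing order) are [2, 2, 1, 1].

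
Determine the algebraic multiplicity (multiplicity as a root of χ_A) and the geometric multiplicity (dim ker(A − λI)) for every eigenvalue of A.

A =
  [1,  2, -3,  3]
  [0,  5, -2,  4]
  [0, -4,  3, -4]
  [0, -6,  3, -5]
λ = 1: alg = 4, geom = 2

Step 1 — factor the characteristic polynomial to read off the algebraic multiplicities:
  χ_A(x) = (x - 1)^4

Step 2 — compute geometric multiplicities via the rank-nullity identity g(λ) = n − rank(A − λI):
  rank(A − (1)·I) = 2, so dim ker(A − (1)·I) = n − 2 = 2

Summary:
  λ = 1: algebraic multiplicity = 4, geometric multiplicity = 2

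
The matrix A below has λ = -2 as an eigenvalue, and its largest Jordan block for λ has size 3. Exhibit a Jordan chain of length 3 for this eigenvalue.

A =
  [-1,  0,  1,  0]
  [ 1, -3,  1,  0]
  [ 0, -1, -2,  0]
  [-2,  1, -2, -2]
A Jordan chain for λ = -2 of length 3:
v_1 = (1, 0, -1, -1)ᵀ
v_2 = (1, 1, 0, -2)ᵀ
v_3 = (1, 0, 0, 0)ᵀ

Let N = A − (-2)·I. We want v_3 with N^3 v_3 = 0 but N^2 v_3 ≠ 0; then v_{j-1} := N · v_j for j = 3, …, 2.

Pick v_3 = (1, 0, 0, 0)ᵀ.
Then v_2 = N · v_3 = (1, 1, 0, -2)ᵀ.
Then v_1 = N · v_2 = (1, 0, -1, -1)ᵀ.

Sanity check: (A − (-2)·I) v_1 = (0, 0, 0, 0)ᵀ = 0. ✓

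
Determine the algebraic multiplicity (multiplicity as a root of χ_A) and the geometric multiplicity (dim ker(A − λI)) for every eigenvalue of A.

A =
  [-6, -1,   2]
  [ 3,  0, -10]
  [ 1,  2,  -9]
λ = -5: alg = 3, geom = 1

Step 1 — factor the characteristic polynomial to read off the algebraic multiplicities:
  χ_A(x) = (x + 5)^3

Step 2 — compute geometric multiplicities via the rank-nullity identity g(λ) = n − rank(A − λI):
  rank(A − (-5)·I) = 2, so dim ker(A − (-5)·I) = n − 2 = 1

Summary:
  λ = -5: algebraic multiplicity = 3, geometric multiplicity = 1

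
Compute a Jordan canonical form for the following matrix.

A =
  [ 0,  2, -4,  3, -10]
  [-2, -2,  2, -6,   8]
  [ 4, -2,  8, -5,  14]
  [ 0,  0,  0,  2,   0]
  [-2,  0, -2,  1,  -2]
J_1(0) ⊕ J_1(0) ⊕ J_2(2) ⊕ J_1(2)

The characteristic polynomial is
  det(x·I − A) = x^5 - 6*x^4 + 12*x^3 - 8*x^2 = x^2*(x - 2)^3

Eigenvalues and multiplicities (the geometric multiplicity of λ is n − rank(A − λI), which equals the number of Jordan blocks for λ):
  λ = 0: algebraic multiplicity = 2, geometric multiplicity = 2
  λ = 2: algebraic multiplicity = 3, geometric multiplicity = 2

Determining the block sizes for each eigenvalue:
  λ = 0: gm = am = 2, so every block has size 1 → block sizes [1, 1]
  λ = 2: 2 blocks summing to 3 forces exactly one block of size 2 and the rest size 1 → block sizes [2, 1]

Assembling the blocks gives a Jordan form
J =
  [0, 0, 0, 0, 0]
  [0, 0, 0, 0, 0]
  [0, 0, 2, 1, 0]
  [0, 0, 0, 2, 0]
  [0, 0, 0, 0, 2]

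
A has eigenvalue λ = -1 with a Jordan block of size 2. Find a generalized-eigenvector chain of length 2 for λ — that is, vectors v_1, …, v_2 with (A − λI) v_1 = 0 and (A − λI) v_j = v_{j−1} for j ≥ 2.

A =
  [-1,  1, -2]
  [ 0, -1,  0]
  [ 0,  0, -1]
A Jordan chain for λ = -1 of length 2:
v_1 = (1, 0, 0)ᵀ
v_2 = (0, 1, 0)ᵀ

Let N = A − (-1)·I. We want v_2 with N^2 v_2 = 0 but N^1 v_2 ≠ 0; then v_{j-1} := N · v_j for j = 2, …, 2.

Pick v_2 = (0, 1, 0)ᵀ.
Then v_1 = N · v_2 = (1, 0, 0)ᵀ.

Sanity check: (A − (-1)·I) v_1 = (0, 0, 0)ᵀ = 0. ✓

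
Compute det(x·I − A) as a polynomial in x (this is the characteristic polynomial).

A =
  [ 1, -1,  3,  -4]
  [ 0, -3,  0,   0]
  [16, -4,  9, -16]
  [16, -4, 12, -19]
x^4 + 12*x^3 + 54*x^2 + 108*x + 81

Expanding det(x·I − A) (e.g. by cofactor expansion or by noting that A is similar to its Jordan form J, which has the same characteristic polynomial as A) gives
  χ_A(x) = x^4 + 12*x^3 + 54*x^2 + 108*x + 81
which factors as (x + 3)^4. The eigenvalues (with algebraic multiplicities) are λ = -3 with multiplicity 4.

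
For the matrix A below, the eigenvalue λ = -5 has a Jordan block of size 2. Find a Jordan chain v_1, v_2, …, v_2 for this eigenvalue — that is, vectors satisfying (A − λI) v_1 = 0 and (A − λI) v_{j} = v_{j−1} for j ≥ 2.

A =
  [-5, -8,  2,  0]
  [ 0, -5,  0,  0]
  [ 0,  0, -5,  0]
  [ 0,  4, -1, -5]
A Jordan chain for λ = -5 of length 2:
v_1 = (-8, 0, 0, 4)ᵀ
v_2 = (0, 1, 0, 0)ᵀ

Let N = A − (-5)·I. We want v_2 with N^2 v_2 = 0 but N^1 v_2 ≠ 0; then v_{j-1} := N · v_j for j = 2, …, 2.

Pick v_2 = (0, 1, 0, 0)ᵀ.
Then v_1 = N · v_2 = (-8, 0, 0, 4)ᵀ.

Sanity check: (A − (-5)·I) v_1 = (0, 0, 0, 0)ᵀ = 0. ✓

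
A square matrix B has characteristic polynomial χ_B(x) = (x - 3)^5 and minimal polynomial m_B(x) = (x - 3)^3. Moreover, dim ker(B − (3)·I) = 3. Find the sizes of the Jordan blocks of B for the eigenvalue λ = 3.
Block sizes for λ = 3: [3, 1, 1]

Step 1 — from the characteristic polynomial, algebraic multiplicity of λ = 3 is 5. From dim ker(B − (3)·I) = 3, there are exactly 3 Jordan blocks for λ = 3.
Step 2 — from the minimal polynomial, the factor (x − 3)^3 tells us the largest block for λ = 3 has size 3.
Step 3 — with total size 5, 3 blocks, and largest block 3, the block sizes (in nonincreasing order) are [3, 1, 1].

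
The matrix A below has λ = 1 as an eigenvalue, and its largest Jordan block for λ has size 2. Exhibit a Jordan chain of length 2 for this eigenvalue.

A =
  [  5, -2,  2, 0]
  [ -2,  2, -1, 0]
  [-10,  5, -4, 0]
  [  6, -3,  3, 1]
A Jordan chain for λ = 1 of length 2:
v_1 = (4, -2, -10, 6)ᵀ
v_2 = (1, 0, 0, 0)ᵀ

Let N = A − (1)·I. We want v_2 with N^2 v_2 = 0 but N^1 v_2 ≠ 0; then v_{j-1} := N · v_j for j = 2, …, 2.

Pick v_2 = (1, 0, 0, 0)ᵀ.
Then v_1 = N · v_2 = (4, -2, -10, 6)ᵀ.

Sanity check: (A − (1)·I) v_1 = (0, 0, 0, 0)ᵀ = 0. ✓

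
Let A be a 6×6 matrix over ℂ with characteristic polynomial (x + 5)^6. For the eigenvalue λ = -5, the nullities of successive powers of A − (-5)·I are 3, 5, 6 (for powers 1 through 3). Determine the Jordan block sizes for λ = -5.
Block sizes for λ = -5: [3, 2, 1]

From the dimensions of kernels of powers, the number of Jordan blocks of size at least j is d_j − d_{j−1} where d_j = dim ker(N^j) (with d_0 = 0). Computing the differences gives [3, 2, 1].
The number of blocks of size exactly k is (#blocks of size ≥ k) − (#blocks of size ≥ k + 1), so the partition is: 1 block(s) of size 1, 1 block(s) of size 2, 1 block(s) of size 3.
In nonincreasing order the block sizes are [3, 2, 1].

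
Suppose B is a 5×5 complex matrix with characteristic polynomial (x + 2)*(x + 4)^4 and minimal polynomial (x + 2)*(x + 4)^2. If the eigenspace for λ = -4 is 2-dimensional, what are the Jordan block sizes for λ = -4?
Block sizes for λ = -4: [2, 2]

Step 1 — from the characteristic polynomial, algebraic multiplicity of λ = -4 is 4. From dim ker(B − (-4)·I) = 2, there are exactly 2 Jordan blocks for λ = -4.
Step 2 — from the minimal polynomial, the factor (x + 4)^2 tells us the largest block for λ = -4 has size 2.
Step 3 — with total size 4, 2 blocks, and largest block 2, the block sizes (in nonincreasing order) are [2, 2].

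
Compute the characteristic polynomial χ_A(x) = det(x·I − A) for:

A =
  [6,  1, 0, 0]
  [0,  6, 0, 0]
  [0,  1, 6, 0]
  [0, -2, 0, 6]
x^4 - 24*x^3 + 216*x^2 - 864*x + 1296

Expanding det(x·I − A) (e.g. by cofactor expansion or by noting that A is similar to its Jordan form J, which has the same characteristic polynomial as A) gives
  χ_A(x) = x^4 - 24*x^3 + 216*x^2 - 864*x + 1296
which factors as (x - 6)^4. The eigenvalues (with algebraic multiplicities) are λ = 6 with multiplicity 4.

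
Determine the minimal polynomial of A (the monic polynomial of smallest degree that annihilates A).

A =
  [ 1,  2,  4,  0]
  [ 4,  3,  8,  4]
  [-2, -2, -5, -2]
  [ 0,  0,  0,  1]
x^2 - 1

The characteristic polynomial is χ_A(x) = (x - 1)^2*(x + 1)^2, so the eigenvalues are known. The minimal polynomial is
  m_A(x) = Π_λ (x − λ)^{k_λ}
where k_λ is the size of the *largest* Jordan block for λ (equivalently, the smallest k with (A − λI)^k v = 0 for every generalised eigenvector v of λ).

  λ = -1: largest Jordan block has size 1, contributing (x + 1)
  λ = 1: largest Jordan block has size 1, contributing (x − 1)

So m_A(x) = (x - 1)*(x + 1) = x^2 - 1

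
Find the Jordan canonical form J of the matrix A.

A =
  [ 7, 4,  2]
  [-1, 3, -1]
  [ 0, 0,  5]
J_2(5) ⊕ J_1(5)

The characteristic polynomial is
  det(x·I − A) = x^3 - 15*x^2 + 75*x - 125 = (x - 5)^3

Eigenvalues and multiplicities (the geometric multiplicity of λ is n − rank(A − λI), which equals the number of Jordan blocks for λ):
  λ = 5: algebraic multiplicity = 3, geometric multiplicity = 2

Determining the block sizes for each eigenvalue:
  λ = 5: 2 blocks summing to 3 forces exactly one block of size 2 and the rest size 1 → block sizes [2, 1]

Assembling the blocks gives a Jordan form
J =
  [5, 1, 0]
  [0, 5, 0]
  [0, 0, 5]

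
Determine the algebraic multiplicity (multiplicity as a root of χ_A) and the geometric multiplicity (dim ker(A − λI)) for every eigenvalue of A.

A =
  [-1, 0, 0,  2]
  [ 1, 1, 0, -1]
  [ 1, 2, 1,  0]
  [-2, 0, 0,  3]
λ = 1: alg = 4, geom = 2

Step 1 — factor the characteristic polynomial to read off the algebraic multiplicities:
  χ_A(x) = (x - 1)^4

Step 2 — compute geometric multiplicities via the rank-nullity identity g(λ) = n − rank(A − λI):
  rank(A − (1)·I) = 2, so dim ker(A − (1)·I) = n − 2 = 2

Summary:
  λ = 1: algebraic multiplicity = 4, geometric multiplicity = 2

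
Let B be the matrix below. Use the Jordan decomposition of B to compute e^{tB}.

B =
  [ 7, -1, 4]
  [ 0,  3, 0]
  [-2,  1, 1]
e^{tB} =
  [2*exp(5*t) - exp(3*t), -t*exp(3*t), 2*exp(5*t) - 2*exp(3*t)]
  [0, exp(3*t), 0]
  [-exp(5*t) + exp(3*t), t*exp(3*t), -exp(5*t) + 2*exp(3*t)]

Strategy: write B = P · J · P⁻¹ where J is a Jordan canonical form, so e^{tB} = P · e^{tJ} · P⁻¹, and e^{tJ} can be computed block-by-block.

B has Jordan form
J =
  [3, 1, 0]
  [0, 3, 0]
  [0, 0, 5]
(up to reordering of blocks).

Per-block formulas:
  For a 1×1 block at λ = 5: exp(t · [5]) = [e^(5t)].
  For a 2×2 Jordan block J_2(3): exp(t · J_2(3)) = e^(3t)·(I + t·N), where N is the 2×2 nilpotent shift.

After assembling e^{tJ} and conjugating by P, we get:

e^{tB} =
  [2*exp(5*t) - exp(3*t), -t*exp(3*t), 2*exp(5*t) - 2*exp(3*t)]
  [0, exp(3*t), 0]
  [-exp(5*t) + exp(3*t), t*exp(3*t), -exp(5*t) + 2*exp(3*t)]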